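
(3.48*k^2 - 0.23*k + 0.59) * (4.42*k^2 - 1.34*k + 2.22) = 15.3816*k^4 - 5.6798*k^3 + 10.6416*k^2 - 1.3012*k + 1.3098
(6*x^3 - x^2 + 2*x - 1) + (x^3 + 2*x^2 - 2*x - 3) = 7*x^3 + x^2 - 4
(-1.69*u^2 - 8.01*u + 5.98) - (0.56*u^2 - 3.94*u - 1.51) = -2.25*u^2 - 4.07*u + 7.49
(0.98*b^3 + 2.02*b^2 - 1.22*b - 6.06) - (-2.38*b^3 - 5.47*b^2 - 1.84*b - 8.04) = 3.36*b^3 + 7.49*b^2 + 0.62*b + 1.98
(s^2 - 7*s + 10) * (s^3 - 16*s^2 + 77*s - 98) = s^5 - 23*s^4 + 199*s^3 - 797*s^2 + 1456*s - 980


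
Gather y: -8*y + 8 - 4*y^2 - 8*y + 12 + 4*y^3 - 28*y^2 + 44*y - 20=4*y^3 - 32*y^2 + 28*y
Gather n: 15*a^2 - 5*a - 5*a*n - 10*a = 15*a^2 - 5*a*n - 15*a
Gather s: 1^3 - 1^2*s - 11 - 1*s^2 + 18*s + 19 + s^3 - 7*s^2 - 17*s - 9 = s^3 - 8*s^2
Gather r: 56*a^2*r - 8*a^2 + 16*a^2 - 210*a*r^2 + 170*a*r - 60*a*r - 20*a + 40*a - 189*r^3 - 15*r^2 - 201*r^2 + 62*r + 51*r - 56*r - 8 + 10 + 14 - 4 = 8*a^2 + 20*a - 189*r^3 + r^2*(-210*a - 216) + r*(56*a^2 + 110*a + 57) + 12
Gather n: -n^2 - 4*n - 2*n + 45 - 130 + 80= -n^2 - 6*n - 5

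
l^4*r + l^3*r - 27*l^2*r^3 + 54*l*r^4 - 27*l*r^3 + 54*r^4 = (l - 3*r)^2*(l + 6*r)*(l*r + r)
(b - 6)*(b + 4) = b^2 - 2*b - 24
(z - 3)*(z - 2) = z^2 - 5*z + 6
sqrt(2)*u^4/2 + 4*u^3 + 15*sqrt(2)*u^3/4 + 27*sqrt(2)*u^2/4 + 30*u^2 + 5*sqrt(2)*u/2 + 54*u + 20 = (u + 1/2)*(u + 5)*(u + 4*sqrt(2))*(sqrt(2)*u/2 + sqrt(2))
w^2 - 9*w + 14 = (w - 7)*(w - 2)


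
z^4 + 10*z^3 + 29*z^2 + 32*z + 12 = (z + 1)^2*(z + 2)*(z + 6)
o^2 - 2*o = o*(o - 2)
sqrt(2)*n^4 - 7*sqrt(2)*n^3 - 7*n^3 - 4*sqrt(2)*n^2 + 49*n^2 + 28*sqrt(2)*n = n*(n - 7)*(n - 4*sqrt(2))*(sqrt(2)*n + 1)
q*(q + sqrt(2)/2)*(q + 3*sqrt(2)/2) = q^3 + 2*sqrt(2)*q^2 + 3*q/2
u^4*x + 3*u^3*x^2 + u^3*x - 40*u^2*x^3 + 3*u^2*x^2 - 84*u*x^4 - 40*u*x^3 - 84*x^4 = (u - 6*x)*(u + 2*x)*(u + 7*x)*(u*x + x)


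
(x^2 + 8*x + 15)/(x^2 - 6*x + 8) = (x^2 + 8*x + 15)/(x^2 - 6*x + 8)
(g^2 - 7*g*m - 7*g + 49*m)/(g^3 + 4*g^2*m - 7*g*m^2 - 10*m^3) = (g^2 - 7*g*m - 7*g + 49*m)/(g^3 + 4*g^2*m - 7*g*m^2 - 10*m^3)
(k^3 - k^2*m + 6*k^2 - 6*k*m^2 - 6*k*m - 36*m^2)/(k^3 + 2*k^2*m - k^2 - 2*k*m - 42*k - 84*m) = (k - 3*m)/(k - 7)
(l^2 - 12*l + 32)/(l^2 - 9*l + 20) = (l - 8)/(l - 5)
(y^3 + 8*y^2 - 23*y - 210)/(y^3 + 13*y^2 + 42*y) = (y - 5)/y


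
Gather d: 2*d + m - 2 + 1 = 2*d + m - 1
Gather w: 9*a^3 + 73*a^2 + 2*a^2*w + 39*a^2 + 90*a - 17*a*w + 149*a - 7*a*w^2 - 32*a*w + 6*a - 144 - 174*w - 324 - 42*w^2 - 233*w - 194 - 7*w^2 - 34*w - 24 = 9*a^3 + 112*a^2 + 245*a + w^2*(-7*a - 49) + w*(2*a^2 - 49*a - 441) - 686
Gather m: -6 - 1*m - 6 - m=-2*m - 12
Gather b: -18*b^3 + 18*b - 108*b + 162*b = -18*b^3 + 72*b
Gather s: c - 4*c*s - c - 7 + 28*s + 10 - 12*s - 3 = s*(16 - 4*c)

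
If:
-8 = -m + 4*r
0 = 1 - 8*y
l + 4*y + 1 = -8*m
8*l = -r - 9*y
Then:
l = 59/510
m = -103/510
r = -4183/2040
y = 1/8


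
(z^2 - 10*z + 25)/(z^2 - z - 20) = (z - 5)/(z + 4)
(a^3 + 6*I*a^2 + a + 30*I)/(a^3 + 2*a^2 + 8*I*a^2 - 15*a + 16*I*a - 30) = (a - 2*I)/(a + 2)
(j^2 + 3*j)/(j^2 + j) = (j + 3)/(j + 1)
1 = 1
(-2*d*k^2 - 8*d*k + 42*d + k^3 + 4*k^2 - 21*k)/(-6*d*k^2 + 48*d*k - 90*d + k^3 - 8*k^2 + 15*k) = (2*d*k + 14*d - k^2 - 7*k)/(6*d*k - 30*d - k^2 + 5*k)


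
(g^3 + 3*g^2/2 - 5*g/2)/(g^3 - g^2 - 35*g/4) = 2*(g - 1)/(2*g - 7)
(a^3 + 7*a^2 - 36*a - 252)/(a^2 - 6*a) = a + 13 + 42/a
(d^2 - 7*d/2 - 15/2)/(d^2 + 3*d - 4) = (2*d^2 - 7*d - 15)/(2*(d^2 + 3*d - 4))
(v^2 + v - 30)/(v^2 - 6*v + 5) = (v + 6)/(v - 1)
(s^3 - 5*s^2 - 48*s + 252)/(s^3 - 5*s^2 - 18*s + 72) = (s^2 + s - 42)/(s^2 + s - 12)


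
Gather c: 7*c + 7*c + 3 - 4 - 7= 14*c - 8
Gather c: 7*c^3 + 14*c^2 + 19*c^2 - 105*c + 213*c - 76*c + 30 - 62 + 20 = 7*c^3 + 33*c^2 + 32*c - 12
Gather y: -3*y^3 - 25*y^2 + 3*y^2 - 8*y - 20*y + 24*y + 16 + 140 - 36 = -3*y^3 - 22*y^2 - 4*y + 120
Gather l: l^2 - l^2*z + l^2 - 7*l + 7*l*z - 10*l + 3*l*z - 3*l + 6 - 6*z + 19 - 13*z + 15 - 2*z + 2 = l^2*(2 - z) + l*(10*z - 20) - 21*z + 42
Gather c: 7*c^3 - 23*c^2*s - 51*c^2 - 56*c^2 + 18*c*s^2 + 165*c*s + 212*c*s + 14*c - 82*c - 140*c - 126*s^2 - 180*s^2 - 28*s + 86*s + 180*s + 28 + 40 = 7*c^3 + c^2*(-23*s - 107) + c*(18*s^2 + 377*s - 208) - 306*s^2 + 238*s + 68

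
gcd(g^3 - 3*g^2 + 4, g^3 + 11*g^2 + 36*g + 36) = 1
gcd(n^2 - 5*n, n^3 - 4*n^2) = n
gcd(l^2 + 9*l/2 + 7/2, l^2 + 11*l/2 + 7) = l + 7/2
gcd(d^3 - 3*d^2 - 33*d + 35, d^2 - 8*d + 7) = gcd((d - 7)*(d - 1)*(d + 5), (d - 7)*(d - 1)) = d^2 - 8*d + 7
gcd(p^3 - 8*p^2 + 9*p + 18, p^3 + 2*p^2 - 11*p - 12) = p^2 - 2*p - 3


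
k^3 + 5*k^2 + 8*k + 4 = (k + 1)*(k + 2)^2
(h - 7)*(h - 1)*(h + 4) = h^3 - 4*h^2 - 25*h + 28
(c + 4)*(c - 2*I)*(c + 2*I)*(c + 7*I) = c^4 + 4*c^3 + 7*I*c^3 + 4*c^2 + 28*I*c^2 + 16*c + 28*I*c + 112*I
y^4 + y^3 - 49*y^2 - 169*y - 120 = (y - 8)*(y + 1)*(y + 3)*(y + 5)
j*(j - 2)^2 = j^3 - 4*j^2 + 4*j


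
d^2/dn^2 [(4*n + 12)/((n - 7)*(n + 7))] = 8*(n^3 + 9*n^2 + 147*n + 147)/(n^6 - 147*n^4 + 7203*n^2 - 117649)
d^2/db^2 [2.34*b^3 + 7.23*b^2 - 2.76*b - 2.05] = 14.04*b + 14.46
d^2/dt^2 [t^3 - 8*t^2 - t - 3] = 6*t - 16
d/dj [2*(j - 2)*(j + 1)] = 4*j - 2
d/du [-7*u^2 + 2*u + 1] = 2 - 14*u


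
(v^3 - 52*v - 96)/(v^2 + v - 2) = (v^2 - 2*v - 48)/(v - 1)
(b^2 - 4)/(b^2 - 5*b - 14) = (b - 2)/(b - 7)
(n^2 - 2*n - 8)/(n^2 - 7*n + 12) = (n + 2)/(n - 3)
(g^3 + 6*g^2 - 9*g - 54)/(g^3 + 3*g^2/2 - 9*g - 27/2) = 2*(g + 6)/(2*g + 3)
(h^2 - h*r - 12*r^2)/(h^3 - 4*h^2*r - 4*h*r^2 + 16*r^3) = (-h - 3*r)/(-h^2 + 4*r^2)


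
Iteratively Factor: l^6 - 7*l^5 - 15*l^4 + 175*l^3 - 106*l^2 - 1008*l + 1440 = (l - 3)*(l^5 - 4*l^4 - 27*l^3 + 94*l^2 + 176*l - 480) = (l - 3)*(l + 3)*(l^4 - 7*l^3 - 6*l^2 + 112*l - 160) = (l - 3)*(l + 3)*(l + 4)*(l^3 - 11*l^2 + 38*l - 40) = (l - 4)*(l - 3)*(l + 3)*(l + 4)*(l^2 - 7*l + 10) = (l - 5)*(l - 4)*(l - 3)*(l + 3)*(l + 4)*(l - 2)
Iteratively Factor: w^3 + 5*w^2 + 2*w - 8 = (w + 4)*(w^2 + w - 2) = (w + 2)*(w + 4)*(w - 1)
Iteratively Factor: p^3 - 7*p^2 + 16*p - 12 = (p - 2)*(p^2 - 5*p + 6) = (p - 2)^2*(p - 3)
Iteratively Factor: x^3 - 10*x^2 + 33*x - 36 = (x - 3)*(x^2 - 7*x + 12) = (x - 4)*(x - 3)*(x - 3)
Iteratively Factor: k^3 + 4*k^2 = (k)*(k^2 + 4*k) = k*(k + 4)*(k)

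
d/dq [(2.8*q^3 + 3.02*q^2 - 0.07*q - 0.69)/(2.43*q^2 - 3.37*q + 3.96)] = (6.804*q^4 - 18.872*q^3 + 23.2567*q^2 + 27.2718*q - 2.6025)/(5.9049*q^4 - 16.3782*q^3 + 30.6025*q^2 - 26.6904*q + 15.6816)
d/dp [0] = 0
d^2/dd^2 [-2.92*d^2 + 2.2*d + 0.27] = -5.84000000000000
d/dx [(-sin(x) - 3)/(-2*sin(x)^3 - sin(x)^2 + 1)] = (-19*sin(x)^2 - 9*sin(x) + sin(3*x) - 1)*cos(x)/(2*sin(x)^3 + sin(x)^2 - 1)^2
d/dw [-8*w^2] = -16*w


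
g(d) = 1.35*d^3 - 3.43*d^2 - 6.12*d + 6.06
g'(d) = 4.05*d^2 - 6.86*d - 6.12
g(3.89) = 9.82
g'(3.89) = 28.48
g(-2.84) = -35.15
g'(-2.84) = 46.03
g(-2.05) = -7.44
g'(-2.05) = 24.96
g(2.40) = -9.72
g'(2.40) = 0.74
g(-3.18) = -52.58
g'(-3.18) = 56.65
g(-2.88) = -37.01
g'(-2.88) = 47.23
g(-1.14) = 6.58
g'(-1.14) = 6.96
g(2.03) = -9.20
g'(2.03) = -3.36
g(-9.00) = -1200.84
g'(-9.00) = 383.67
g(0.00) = 6.06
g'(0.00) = -6.12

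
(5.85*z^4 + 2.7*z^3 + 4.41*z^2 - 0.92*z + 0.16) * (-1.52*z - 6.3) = -8.892*z^5 - 40.959*z^4 - 23.7132*z^3 - 26.3846*z^2 + 5.5528*z - 1.008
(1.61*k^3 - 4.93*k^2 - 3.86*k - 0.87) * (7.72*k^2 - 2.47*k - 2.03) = 12.4292*k^5 - 42.0363*k^4 - 20.8904*k^3 + 12.8257*k^2 + 9.9847*k + 1.7661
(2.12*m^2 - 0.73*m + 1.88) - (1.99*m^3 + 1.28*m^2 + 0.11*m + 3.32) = -1.99*m^3 + 0.84*m^2 - 0.84*m - 1.44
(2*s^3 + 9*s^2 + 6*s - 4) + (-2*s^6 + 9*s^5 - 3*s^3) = -2*s^6 + 9*s^5 - s^3 + 9*s^2 + 6*s - 4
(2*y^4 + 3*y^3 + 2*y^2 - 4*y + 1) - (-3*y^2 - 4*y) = 2*y^4 + 3*y^3 + 5*y^2 + 1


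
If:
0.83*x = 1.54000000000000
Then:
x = 1.86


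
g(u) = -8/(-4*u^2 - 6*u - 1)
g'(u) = -8*(8*u + 6)/(-4*u^2 - 6*u - 1)^2 = 16*(-4*u - 3)/(4*u^2 + 6*u + 1)^2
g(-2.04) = 1.48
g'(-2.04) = 2.82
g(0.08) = 5.31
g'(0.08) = -23.43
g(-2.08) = 1.37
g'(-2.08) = 2.51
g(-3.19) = 0.35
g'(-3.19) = 0.31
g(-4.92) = 0.12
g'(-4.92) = 0.06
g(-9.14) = 0.03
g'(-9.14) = 0.01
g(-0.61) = -6.83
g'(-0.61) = -6.53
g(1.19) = 0.58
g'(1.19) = -0.65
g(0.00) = 8.00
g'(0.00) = -48.00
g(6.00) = 0.04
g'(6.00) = -0.01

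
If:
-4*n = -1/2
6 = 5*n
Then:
No Solution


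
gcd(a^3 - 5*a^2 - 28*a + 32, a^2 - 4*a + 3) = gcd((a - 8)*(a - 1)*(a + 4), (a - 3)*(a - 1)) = a - 1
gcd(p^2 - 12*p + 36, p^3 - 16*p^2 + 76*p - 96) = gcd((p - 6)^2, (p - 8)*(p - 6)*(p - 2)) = p - 6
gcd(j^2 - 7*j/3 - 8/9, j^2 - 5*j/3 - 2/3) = j + 1/3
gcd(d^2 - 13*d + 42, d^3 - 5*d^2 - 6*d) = d - 6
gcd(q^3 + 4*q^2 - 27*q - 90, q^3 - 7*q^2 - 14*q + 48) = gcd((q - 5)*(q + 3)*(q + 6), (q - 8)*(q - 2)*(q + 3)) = q + 3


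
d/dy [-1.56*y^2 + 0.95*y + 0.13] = 0.95 - 3.12*y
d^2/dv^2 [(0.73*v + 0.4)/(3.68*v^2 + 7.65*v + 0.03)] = ((0.73*v + 0.4)*(7.36*v + 7.65)*(14.72*v + 15.3) - (16.1184*v + 14.113)*(3.68*v^2 + 7.65*v + 0.03))/(3.68*v^2 + 7.65*v + 0.03)^3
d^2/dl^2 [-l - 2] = 0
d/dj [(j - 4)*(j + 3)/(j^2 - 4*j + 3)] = 3*(-j^2 + 10*j - 17)/(j^4 - 8*j^3 + 22*j^2 - 24*j + 9)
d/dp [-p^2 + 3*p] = 3 - 2*p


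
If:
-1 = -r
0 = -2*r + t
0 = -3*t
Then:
No Solution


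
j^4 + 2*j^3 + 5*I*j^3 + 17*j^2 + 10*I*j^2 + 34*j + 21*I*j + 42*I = (j + 2)*(j - 3*I)*(j + I)*(j + 7*I)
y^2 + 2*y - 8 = (y - 2)*(y + 4)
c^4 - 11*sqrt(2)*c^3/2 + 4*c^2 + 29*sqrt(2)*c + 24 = (c - 4*sqrt(2))*(c - 3*sqrt(2))*(c + sqrt(2)/2)*(c + sqrt(2))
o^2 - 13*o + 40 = (o - 8)*(o - 5)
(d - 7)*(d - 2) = d^2 - 9*d + 14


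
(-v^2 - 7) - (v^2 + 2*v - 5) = -2*v^2 - 2*v - 2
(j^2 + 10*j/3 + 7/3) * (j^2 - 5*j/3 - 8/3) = j^4 + 5*j^3/3 - 53*j^2/9 - 115*j/9 - 56/9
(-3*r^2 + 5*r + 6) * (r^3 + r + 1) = -3*r^5 + 5*r^4 + 3*r^3 + 2*r^2 + 11*r + 6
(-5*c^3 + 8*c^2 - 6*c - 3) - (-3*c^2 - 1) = -5*c^3 + 11*c^2 - 6*c - 2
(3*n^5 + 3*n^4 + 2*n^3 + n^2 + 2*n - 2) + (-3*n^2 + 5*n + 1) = 3*n^5 + 3*n^4 + 2*n^3 - 2*n^2 + 7*n - 1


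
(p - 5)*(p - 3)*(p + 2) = p^3 - 6*p^2 - p + 30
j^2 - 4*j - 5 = (j - 5)*(j + 1)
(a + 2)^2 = a^2 + 4*a + 4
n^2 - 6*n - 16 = (n - 8)*(n + 2)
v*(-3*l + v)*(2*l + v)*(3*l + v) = -18*l^3*v - 9*l^2*v^2 + 2*l*v^3 + v^4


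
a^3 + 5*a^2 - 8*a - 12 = (a - 2)*(a + 1)*(a + 6)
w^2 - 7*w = w*(w - 7)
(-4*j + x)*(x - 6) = -4*j*x + 24*j + x^2 - 6*x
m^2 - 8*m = m*(m - 8)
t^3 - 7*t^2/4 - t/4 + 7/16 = (t - 7/4)*(t - 1/2)*(t + 1/2)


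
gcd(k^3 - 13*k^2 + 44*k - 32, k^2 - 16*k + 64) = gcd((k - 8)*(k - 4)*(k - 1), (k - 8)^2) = k - 8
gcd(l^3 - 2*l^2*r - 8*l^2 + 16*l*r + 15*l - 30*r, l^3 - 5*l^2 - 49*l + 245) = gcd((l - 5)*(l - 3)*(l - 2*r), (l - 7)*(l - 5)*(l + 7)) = l - 5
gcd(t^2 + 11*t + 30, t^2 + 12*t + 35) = t + 5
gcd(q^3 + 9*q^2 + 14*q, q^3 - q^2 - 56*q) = q^2 + 7*q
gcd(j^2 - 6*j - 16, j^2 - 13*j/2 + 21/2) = 1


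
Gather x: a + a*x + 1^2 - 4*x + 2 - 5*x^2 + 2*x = a - 5*x^2 + x*(a - 2) + 3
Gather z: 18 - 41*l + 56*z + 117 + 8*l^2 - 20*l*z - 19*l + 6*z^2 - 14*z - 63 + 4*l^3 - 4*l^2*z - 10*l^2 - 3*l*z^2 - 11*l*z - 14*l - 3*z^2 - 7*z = 4*l^3 - 2*l^2 - 74*l + z^2*(3 - 3*l) + z*(-4*l^2 - 31*l + 35) + 72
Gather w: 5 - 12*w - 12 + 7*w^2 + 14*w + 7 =7*w^2 + 2*w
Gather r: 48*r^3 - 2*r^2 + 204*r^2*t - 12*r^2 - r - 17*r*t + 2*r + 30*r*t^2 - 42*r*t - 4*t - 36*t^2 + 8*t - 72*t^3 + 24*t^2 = 48*r^3 + r^2*(204*t - 14) + r*(30*t^2 - 59*t + 1) - 72*t^3 - 12*t^2 + 4*t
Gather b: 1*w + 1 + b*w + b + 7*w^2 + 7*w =b*(w + 1) + 7*w^2 + 8*w + 1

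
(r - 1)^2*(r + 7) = r^3 + 5*r^2 - 13*r + 7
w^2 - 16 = (w - 4)*(w + 4)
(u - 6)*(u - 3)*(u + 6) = u^3 - 3*u^2 - 36*u + 108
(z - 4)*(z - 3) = z^2 - 7*z + 12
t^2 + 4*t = t*(t + 4)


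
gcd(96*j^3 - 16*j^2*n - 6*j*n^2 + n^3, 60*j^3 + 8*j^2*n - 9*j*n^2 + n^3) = 6*j - n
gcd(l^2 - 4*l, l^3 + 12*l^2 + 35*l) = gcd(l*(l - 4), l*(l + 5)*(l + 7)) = l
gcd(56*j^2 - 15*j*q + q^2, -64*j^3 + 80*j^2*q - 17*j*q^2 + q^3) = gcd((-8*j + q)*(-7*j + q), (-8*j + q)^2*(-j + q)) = -8*j + q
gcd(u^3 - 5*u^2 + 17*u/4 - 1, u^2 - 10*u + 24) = u - 4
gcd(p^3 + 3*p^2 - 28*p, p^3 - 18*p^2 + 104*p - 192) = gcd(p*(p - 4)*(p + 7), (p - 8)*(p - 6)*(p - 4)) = p - 4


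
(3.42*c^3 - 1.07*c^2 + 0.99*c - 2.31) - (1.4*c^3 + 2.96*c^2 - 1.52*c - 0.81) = 2.02*c^3 - 4.03*c^2 + 2.51*c - 1.5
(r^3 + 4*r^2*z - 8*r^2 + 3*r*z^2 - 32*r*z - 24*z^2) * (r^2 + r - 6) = r^5 + 4*r^4*z - 7*r^4 + 3*r^3*z^2 - 28*r^3*z - 14*r^3 - 21*r^2*z^2 - 56*r^2*z + 48*r^2 - 42*r*z^2 + 192*r*z + 144*z^2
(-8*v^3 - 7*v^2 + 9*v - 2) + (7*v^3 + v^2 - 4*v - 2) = -v^3 - 6*v^2 + 5*v - 4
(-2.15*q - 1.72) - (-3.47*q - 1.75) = 1.32*q + 0.03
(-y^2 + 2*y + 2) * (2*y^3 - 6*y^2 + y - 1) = -2*y^5 + 10*y^4 - 9*y^3 - 9*y^2 - 2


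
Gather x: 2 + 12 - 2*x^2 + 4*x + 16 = -2*x^2 + 4*x + 30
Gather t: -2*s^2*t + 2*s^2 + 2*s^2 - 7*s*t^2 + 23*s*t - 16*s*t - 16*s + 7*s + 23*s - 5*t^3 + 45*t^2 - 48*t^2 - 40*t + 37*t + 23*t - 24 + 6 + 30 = 4*s^2 + 14*s - 5*t^3 + t^2*(-7*s - 3) + t*(-2*s^2 + 7*s + 20) + 12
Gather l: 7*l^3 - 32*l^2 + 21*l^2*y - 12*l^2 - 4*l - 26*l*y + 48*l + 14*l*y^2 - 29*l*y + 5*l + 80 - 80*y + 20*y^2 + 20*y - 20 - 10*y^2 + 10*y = 7*l^3 + l^2*(21*y - 44) + l*(14*y^2 - 55*y + 49) + 10*y^2 - 50*y + 60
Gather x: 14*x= 14*x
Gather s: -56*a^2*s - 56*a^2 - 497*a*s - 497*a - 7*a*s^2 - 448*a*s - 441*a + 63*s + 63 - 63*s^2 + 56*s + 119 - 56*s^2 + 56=-56*a^2 - 938*a + s^2*(-7*a - 119) + s*(-56*a^2 - 945*a + 119) + 238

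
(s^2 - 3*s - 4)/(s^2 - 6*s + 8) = (s + 1)/(s - 2)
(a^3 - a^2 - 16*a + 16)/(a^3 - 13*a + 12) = (a - 4)/(a - 3)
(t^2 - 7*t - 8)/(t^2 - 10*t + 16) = (t + 1)/(t - 2)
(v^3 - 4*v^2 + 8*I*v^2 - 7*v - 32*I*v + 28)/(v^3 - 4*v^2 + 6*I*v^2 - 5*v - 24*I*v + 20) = (v + 7*I)/(v + 5*I)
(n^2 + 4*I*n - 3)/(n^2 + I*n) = (n + 3*I)/n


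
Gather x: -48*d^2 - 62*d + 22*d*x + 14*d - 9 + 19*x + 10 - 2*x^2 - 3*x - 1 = -48*d^2 - 48*d - 2*x^2 + x*(22*d + 16)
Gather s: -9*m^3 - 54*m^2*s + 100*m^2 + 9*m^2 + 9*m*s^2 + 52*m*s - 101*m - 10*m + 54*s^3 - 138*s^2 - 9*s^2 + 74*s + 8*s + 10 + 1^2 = -9*m^3 + 109*m^2 - 111*m + 54*s^3 + s^2*(9*m - 147) + s*(-54*m^2 + 52*m + 82) + 11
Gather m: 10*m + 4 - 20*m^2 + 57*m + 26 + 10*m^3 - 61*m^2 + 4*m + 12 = 10*m^3 - 81*m^2 + 71*m + 42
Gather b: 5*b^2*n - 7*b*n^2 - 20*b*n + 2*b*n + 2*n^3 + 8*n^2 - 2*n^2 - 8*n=5*b^2*n + b*(-7*n^2 - 18*n) + 2*n^3 + 6*n^2 - 8*n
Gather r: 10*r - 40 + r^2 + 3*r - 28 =r^2 + 13*r - 68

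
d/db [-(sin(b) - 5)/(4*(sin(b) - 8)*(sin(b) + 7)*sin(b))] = (sin(b)^3 - 8*sin(b)^2 + 5*sin(b) + 140)*cos(b)/(2*(sin(b) - 8)^2*(sin(b) + 7)^2*sin(b)^2)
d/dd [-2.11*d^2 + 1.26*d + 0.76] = 1.26 - 4.22*d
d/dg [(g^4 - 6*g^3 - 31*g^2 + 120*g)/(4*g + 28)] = (3*g^4 + 16*g^3 - 157*g^2 - 434*g + 840)/(4*(g^2 + 14*g + 49))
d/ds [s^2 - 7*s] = 2*s - 7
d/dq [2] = 0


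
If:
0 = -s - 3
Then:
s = -3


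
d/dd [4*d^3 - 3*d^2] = 6*d*(2*d - 1)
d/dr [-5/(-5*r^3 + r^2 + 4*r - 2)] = 5*(-15*r^2 + 2*r + 4)/(5*r^3 - r^2 - 4*r + 2)^2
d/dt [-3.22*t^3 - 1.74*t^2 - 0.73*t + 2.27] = -9.66*t^2 - 3.48*t - 0.73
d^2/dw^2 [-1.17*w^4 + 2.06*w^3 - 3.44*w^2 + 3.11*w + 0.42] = -14.04*w^2 + 12.36*w - 6.88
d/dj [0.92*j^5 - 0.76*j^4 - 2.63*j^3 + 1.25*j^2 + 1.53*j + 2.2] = 4.6*j^4 - 3.04*j^3 - 7.89*j^2 + 2.5*j + 1.53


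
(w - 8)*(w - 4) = w^2 - 12*w + 32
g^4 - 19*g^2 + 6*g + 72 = (g - 3)^2*(g + 2)*(g + 4)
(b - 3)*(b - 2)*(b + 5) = b^3 - 19*b + 30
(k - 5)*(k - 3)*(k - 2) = k^3 - 10*k^2 + 31*k - 30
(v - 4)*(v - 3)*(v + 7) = v^3 - 37*v + 84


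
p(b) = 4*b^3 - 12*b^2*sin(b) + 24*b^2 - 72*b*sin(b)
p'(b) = -12*b^2*cos(b) + 12*b^2 - 24*b*sin(b) - 72*b*cos(b) + 48*b - 72*sin(b)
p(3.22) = 410.29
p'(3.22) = 645.84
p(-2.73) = 54.63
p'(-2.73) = -137.19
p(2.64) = 109.26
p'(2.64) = 385.27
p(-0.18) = -1.50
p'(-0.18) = 16.23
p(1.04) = -45.31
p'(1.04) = -65.20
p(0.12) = -0.70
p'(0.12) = -11.78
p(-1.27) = -38.33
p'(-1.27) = 19.41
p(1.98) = -48.81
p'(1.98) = 107.87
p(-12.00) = -3919.60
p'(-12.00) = 538.81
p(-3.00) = 92.76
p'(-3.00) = -142.92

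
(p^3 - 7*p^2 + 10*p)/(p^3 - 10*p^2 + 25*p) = (p - 2)/(p - 5)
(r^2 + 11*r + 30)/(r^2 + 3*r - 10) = (r + 6)/(r - 2)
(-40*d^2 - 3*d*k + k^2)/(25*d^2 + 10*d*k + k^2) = (-8*d + k)/(5*d + k)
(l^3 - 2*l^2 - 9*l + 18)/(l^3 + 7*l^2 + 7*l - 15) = (l^2 - 5*l + 6)/(l^2 + 4*l - 5)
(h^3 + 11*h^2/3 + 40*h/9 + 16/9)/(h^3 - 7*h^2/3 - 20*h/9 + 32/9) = (3*h^2 + 7*h + 4)/(3*h^2 - 11*h + 8)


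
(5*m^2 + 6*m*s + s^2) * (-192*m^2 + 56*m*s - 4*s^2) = -960*m^4 - 872*m^3*s + 124*m^2*s^2 + 32*m*s^3 - 4*s^4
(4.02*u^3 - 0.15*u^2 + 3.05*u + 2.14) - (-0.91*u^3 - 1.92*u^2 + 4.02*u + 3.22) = 4.93*u^3 + 1.77*u^2 - 0.97*u - 1.08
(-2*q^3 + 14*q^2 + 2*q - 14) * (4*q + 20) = -8*q^4 + 16*q^3 + 288*q^2 - 16*q - 280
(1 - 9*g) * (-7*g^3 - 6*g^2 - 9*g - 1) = 63*g^4 + 47*g^3 + 75*g^2 - 1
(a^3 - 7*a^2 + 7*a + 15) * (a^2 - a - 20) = a^5 - 8*a^4 - 6*a^3 + 148*a^2 - 155*a - 300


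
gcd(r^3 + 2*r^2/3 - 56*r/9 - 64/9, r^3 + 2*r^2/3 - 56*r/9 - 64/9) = r^3 + 2*r^2/3 - 56*r/9 - 64/9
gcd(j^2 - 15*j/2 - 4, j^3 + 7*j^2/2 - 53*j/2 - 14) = j + 1/2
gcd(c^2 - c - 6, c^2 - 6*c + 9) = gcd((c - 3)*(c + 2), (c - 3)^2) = c - 3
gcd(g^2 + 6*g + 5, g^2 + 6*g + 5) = g^2 + 6*g + 5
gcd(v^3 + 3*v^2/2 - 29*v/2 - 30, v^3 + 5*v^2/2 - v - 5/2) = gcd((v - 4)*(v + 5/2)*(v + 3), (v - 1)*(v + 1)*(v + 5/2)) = v + 5/2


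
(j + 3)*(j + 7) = j^2 + 10*j + 21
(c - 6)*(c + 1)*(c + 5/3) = c^3 - 10*c^2/3 - 43*c/3 - 10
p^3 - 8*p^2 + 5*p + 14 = (p - 7)*(p - 2)*(p + 1)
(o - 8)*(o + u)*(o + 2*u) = o^3 + 3*o^2*u - 8*o^2 + 2*o*u^2 - 24*o*u - 16*u^2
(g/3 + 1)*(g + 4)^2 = g^3/3 + 11*g^2/3 + 40*g/3 + 16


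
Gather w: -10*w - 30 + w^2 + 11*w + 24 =w^2 + w - 6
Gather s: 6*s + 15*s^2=15*s^2 + 6*s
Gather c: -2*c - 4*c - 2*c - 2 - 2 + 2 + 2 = -8*c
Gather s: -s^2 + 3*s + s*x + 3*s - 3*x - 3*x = -s^2 + s*(x + 6) - 6*x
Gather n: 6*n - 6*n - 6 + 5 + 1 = 0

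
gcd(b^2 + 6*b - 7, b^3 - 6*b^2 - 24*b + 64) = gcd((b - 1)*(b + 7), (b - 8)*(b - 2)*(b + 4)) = 1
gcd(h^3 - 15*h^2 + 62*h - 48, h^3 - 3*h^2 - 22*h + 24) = h^2 - 7*h + 6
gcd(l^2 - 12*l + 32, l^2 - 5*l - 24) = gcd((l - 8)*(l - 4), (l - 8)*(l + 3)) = l - 8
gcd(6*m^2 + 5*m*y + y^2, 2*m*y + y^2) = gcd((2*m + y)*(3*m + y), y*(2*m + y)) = 2*m + y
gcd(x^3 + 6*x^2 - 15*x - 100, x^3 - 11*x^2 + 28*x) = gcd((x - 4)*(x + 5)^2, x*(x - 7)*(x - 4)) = x - 4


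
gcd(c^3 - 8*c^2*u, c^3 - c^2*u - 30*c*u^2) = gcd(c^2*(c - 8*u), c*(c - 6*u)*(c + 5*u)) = c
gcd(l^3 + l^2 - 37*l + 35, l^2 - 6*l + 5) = l^2 - 6*l + 5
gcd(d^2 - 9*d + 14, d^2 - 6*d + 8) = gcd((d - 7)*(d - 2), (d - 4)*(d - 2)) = d - 2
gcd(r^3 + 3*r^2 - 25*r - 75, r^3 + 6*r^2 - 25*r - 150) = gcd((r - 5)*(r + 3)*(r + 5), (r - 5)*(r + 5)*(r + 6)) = r^2 - 25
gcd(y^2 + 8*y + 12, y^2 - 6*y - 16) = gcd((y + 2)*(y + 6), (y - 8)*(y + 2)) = y + 2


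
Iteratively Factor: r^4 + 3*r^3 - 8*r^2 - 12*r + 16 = (r - 1)*(r^3 + 4*r^2 - 4*r - 16) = (r - 1)*(r + 2)*(r^2 + 2*r - 8) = (r - 1)*(r + 2)*(r + 4)*(r - 2)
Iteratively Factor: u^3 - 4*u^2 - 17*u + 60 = (u - 3)*(u^2 - u - 20) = (u - 5)*(u - 3)*(u + 4)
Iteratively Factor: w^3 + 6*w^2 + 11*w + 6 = (w + 2)*(w^2 + 4*w + 3) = (w + 1)*(w + 2)*(w + 3)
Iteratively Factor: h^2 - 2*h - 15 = (h - 5)*(h + 3)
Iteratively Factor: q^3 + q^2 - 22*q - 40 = (q + 2)*(q^2 - q - 20) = (q - 5)*(q + 2)*(q + 4)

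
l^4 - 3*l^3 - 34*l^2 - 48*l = l*(l - 8)*(l + 2)*(l + 3)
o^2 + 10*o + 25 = (o + 5)^2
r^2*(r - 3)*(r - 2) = r^4 - 5*r^3 + 6*r^2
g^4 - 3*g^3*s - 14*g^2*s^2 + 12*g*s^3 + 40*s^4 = (g - 5*s)*(g - 2*s)*(g + 2*s)^2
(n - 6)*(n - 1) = n^2 - 7*n + 6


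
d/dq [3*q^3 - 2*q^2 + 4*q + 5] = 9*q^2 - 4*q + 4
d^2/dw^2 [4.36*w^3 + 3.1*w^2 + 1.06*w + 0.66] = 26.16*w + 6.2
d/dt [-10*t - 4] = -10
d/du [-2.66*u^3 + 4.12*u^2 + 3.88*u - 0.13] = -7.98*u^2 + 8.24*u + 3.88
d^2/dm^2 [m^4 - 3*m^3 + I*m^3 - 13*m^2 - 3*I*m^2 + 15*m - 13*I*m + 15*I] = 12*m^2 + 6*m*(-3 + I) - 26 - 6*I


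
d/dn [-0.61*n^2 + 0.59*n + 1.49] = 0.59 - 1.22*n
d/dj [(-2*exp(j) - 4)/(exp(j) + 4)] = -4*exp(j)/(exp(j) + 4)^2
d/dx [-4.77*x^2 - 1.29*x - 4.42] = -9.54*x - 1.29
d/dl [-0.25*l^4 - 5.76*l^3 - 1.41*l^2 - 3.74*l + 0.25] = -1.0*l^3 - 17.28*l^2 - 2.82*l - 3.74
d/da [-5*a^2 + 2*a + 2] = 2 - 10*a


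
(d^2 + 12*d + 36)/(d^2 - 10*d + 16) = (d^2 + 12*d + 36)/(d^2 - 10*d + 16)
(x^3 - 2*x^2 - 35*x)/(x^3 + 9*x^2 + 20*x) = (x - 7)/(x + 4)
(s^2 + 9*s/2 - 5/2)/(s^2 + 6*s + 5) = (s - 1/2)/(s + 1)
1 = 1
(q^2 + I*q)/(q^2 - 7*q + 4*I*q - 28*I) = q*(q + I)/(q^2 + q*(-7 + 4*I) - 28*I)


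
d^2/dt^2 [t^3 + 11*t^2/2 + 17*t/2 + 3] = 6*t + 11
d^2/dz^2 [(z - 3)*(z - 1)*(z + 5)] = 6*z + 2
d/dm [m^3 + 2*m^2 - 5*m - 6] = 3*m^2 + 4*m - 5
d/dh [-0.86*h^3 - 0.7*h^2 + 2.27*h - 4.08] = -2.58*h^2 - 1.4*h + 2.27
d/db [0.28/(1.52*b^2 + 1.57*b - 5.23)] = (-0.8512*b - 0.4396)/(1.52*b^2 + 1.57*b - 5.23)^2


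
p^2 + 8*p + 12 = (p + 2)*(p + 6)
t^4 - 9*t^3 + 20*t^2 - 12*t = t*(t - 6)*(t - 2)*(t - 1)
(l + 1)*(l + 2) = l^2 + 3*l + 2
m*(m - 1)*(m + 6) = m^3 + 5*m^2 - 6*m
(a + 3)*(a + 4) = a^2 + 7*a + 12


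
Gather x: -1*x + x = 0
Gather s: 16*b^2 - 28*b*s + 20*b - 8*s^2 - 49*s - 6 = 16*b^2 + 20*b - 8*s^2 + s*(-28*b - 49) - 6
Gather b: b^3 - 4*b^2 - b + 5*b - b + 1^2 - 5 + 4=b^3 - 4*b^2 + 3*b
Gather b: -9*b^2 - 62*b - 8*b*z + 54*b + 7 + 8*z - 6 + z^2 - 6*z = -9*b^2 + b*(-8*z - 8) + z^2 + 2*z + 1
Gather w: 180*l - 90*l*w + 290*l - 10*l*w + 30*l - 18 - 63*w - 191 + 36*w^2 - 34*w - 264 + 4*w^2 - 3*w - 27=500*l + 40*w^2 + w*(-100*l - 100) - 500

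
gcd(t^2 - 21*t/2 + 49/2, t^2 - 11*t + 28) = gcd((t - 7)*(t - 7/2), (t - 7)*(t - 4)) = t - 7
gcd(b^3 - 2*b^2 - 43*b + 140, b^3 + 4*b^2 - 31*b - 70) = b^2 + 2*b - 35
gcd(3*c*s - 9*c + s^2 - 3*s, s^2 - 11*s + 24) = s - 3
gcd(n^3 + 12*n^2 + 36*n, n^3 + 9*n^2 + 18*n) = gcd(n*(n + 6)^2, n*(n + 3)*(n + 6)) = n^2 + 6*n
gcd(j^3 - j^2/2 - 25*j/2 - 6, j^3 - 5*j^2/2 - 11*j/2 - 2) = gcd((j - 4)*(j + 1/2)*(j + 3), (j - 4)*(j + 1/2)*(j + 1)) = j^2 - 7*j/2 - 2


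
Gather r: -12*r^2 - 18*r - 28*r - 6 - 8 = -12*r^2 - 46*r - 14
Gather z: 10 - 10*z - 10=-10*z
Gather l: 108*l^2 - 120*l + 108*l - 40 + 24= 108*l^2 - 12*l - 16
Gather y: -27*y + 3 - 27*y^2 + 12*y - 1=-27*y^2 - 15*y + 2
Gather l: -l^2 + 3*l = -l^2 + 3*l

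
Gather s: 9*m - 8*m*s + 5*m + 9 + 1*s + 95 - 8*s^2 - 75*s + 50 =14*m - 8*s^2 + s*(-8*m - 74) + 154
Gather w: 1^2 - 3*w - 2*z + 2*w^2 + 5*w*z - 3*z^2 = 2*w^2 + w*(5*z - 3) - 3*z^2 - 2*z + 1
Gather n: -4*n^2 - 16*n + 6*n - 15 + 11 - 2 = -4*n^2 - 10*n - 6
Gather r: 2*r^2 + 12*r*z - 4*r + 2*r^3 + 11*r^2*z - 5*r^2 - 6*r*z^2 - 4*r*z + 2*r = 2*r^3 + r^2*(11*z - 3) + r*(-6*z^2 + 8*z - 2)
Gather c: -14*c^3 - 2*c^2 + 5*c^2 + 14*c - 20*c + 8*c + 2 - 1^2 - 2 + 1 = -14*c^3 + 3*c^2 + 2*c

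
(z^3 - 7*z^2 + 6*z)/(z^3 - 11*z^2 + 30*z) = (z - 1)/(z - 5)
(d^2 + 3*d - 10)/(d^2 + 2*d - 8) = (d + 5)/(d + 4)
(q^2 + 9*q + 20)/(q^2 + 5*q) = (q + 4)/q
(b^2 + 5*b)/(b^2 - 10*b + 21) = b*(b + 5)/(b^2 - 10*b + 21)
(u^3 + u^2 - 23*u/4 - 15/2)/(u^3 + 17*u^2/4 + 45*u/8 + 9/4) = 2*(2*u - 5)/(4*u + 3)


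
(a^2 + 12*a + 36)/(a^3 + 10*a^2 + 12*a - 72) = 1/(a - 2)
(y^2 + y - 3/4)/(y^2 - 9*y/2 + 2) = (y + 3/2)/(y - 4)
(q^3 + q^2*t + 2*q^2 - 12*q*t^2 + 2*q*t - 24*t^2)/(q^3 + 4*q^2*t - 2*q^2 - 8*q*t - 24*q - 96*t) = (q^2 - 3*q*t + 2*q - 6*t)/(q^2 - 2*q - 24)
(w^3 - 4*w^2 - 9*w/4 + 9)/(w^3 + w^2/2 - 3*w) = (w^2 - 5*w/2 - 6)/(w*(w + 2))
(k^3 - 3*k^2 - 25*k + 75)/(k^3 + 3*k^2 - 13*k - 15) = (k - 5)/(k + 1)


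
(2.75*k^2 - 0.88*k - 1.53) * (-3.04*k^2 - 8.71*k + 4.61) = -8.36*k^4 - 21.2773*k^3 + 24.9935*k^2 + 9.2695*k - 7.0533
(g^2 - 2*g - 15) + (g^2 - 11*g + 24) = 2*g^2 - 13*g + 9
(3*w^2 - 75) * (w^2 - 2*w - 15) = 3*w^4 - 6*w^3 - 120*w^2 + 150*w + 1125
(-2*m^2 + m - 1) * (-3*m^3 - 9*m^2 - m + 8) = 6*m^5 + 15*m^4 - 4*m^3 - 8*m^2 + 9*m - 8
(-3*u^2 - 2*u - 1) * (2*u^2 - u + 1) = -6*u^4 - u^3 - 3*u^2 - u - 1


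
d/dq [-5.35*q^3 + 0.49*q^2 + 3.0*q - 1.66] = -16.05*q^2 + 0.98*q + 3.0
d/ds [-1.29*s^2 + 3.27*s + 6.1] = 3.27 - 2.58*s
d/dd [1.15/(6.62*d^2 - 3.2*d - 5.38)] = (3.68 - 15.226*d)/(-6.62*d^2 + 3.2*d + 5.38)^2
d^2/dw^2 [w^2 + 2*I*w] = 2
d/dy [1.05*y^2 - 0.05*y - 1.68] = 2.1*y - 0.05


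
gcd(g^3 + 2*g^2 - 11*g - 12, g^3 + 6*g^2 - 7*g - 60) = g^2 + g - 12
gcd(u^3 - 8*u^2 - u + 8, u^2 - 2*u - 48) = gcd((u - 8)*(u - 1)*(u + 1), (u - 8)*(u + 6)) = u - 8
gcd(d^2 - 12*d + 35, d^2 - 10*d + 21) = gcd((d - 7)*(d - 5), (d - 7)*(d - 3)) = d - 7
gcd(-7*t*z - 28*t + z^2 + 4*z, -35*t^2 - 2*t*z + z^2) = -7*t + z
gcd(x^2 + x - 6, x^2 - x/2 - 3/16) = 1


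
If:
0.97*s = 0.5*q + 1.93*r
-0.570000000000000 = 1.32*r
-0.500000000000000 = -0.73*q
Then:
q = 0.68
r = -0.43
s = -0.51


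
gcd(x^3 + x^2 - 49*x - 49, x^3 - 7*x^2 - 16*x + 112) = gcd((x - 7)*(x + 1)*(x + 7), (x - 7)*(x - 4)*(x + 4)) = x - 7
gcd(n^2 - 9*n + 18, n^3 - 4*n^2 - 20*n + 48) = n - 6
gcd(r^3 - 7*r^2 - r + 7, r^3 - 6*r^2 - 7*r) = r^2 - 6*r - 7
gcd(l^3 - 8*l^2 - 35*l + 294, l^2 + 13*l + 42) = l + 6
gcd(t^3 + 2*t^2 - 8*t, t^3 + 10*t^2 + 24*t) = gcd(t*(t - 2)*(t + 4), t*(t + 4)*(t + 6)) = t^2 + 4*t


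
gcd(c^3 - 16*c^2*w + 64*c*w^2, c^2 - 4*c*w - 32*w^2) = -c + 8*w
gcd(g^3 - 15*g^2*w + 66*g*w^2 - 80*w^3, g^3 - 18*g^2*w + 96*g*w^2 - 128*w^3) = g^2 - 10*g*w + 16*w^2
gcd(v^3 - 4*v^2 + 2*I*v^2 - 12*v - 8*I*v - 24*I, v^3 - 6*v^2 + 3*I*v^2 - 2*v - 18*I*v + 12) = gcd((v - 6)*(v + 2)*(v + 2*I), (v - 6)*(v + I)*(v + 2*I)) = v^2 + v*(-6 + 2*I) - 12*I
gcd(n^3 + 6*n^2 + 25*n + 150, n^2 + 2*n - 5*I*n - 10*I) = n - 5*I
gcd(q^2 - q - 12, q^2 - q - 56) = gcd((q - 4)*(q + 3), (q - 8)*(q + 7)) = 1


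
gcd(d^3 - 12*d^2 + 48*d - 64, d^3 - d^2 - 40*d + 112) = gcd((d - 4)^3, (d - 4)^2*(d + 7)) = d^2 - 8*d + 16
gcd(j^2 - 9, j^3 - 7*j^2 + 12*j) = j - 3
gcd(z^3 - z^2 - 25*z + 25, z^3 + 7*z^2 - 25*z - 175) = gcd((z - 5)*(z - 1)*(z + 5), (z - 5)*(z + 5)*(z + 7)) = z^2 - 25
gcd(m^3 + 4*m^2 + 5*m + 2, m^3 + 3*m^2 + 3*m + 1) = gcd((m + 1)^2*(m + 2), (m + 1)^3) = m^2 + 2*m + 1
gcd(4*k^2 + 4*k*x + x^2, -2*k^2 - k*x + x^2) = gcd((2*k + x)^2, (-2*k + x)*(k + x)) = 1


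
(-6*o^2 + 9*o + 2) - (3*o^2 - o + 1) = -9*o^2 + 10*o + 1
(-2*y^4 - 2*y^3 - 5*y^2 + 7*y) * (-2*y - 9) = 4*y^5 + 22*y^4 + 28*y^3 + 31*y^2 - 63*y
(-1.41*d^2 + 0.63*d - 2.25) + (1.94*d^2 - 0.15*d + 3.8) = 0.53*d^2 + 0.48*d + 1.55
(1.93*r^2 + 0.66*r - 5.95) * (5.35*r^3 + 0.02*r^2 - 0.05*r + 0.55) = 10.3255*r^5 + 3.5696*r^4 - 31.9158*r^3 + 0.9095*r^2 + 0.6605*r - 3.2725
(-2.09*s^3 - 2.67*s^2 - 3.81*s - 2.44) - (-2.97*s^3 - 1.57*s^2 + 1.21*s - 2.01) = 0.88*s^3 - 1.1*s^2 - 5.02*s - 0.43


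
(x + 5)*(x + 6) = x^2 + 11*x + 30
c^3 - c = c*(c - 1)*(c + 1)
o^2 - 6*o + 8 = (o - 4)*(o - 2)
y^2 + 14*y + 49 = (y + 7)^2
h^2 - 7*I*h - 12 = (h - 4*I)*(h - 3*I)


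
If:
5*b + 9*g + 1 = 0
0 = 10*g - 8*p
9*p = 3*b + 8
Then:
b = -1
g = 4/9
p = 5/9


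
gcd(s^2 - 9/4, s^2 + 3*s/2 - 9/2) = s - 3/2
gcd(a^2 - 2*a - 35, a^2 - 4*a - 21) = a - 7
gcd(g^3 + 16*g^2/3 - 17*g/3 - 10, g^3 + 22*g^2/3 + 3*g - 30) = g^2 + 13*g/3 - 10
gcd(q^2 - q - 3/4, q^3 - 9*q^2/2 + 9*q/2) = q - 3/2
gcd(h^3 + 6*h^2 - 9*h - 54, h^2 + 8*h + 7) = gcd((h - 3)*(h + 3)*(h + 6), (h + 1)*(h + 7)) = 1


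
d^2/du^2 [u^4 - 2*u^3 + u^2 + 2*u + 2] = 12*u^2 - 12*u + 2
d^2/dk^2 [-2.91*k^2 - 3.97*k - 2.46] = -5.82000000000000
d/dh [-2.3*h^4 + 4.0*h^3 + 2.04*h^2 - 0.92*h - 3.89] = -9.2*h^3 + 12.0*h^2 + 4.08*h - 0.92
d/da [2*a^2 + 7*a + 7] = 4*a + 7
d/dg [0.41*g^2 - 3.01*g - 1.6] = 0.82*g - 3.01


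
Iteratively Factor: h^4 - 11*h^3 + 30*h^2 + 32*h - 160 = (h + 2)*(h^3 - 13*h^2 + 56*h - 80) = (h - 4)*(h + 2)*(h^2 - 9*h + 20) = (h - 4)^2*(h + 2)*(h - 5)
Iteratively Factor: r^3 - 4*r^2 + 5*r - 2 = (r - 1)*(r^2 - 3*r + 2) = (r - 1)^2*(r - 2)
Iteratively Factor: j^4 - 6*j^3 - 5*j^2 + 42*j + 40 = (j - 5)*(j^3 - j^2 - 10*j - 8) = (j - 5)*(j + 2)*(j^2 - 3*j - 4) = (j - 5)*(j + 1)*(j + 2)*(j - 4)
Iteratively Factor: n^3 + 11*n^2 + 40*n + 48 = (n + 3)*(n^2 + 8*n + 16) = (n + 3)*(n + 4)*(n + 4)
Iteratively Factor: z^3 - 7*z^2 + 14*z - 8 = (z - 2)*(z^2 - 5*z + 4) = (z - 2)*(z - 1)*(z - 4)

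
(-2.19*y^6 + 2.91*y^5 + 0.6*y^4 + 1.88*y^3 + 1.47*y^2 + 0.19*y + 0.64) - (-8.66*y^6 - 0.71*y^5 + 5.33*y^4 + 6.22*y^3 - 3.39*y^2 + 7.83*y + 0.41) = 6.47*y^6 + 3.62*y^5 - 4.73*y^4 - 4.34*y^3 + 4.86*y^2 - 7.64*y + 0.23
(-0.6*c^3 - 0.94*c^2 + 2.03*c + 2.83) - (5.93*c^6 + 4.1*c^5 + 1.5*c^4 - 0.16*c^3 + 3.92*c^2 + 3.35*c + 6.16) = -5.93*c^6 - 4.1*c^5 - 1.5*c^4 - 0.44*c^3 - 4.86*c^2 - 1.32*c - 3.33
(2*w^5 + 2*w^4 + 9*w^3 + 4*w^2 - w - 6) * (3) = 6*w^5 + 6*w^4 + 27*w^3 + 12*w^2 - 3*w - 18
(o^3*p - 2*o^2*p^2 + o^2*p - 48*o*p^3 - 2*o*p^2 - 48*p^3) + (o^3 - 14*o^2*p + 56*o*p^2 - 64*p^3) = o^3*p + o^3 - 2*o^2*p^2 - 13*o^2*p - 48*o*p^3 + 54*o*p^2 - 112*p^3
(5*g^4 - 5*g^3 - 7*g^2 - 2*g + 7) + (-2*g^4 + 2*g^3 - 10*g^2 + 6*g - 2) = 3*g^4 - 3*g^3 - 17*g^2 + 4*g + 5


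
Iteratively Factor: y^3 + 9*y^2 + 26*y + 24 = (y + 2)*(y^2 + 7*y + 12) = (y + 2)*(y + 3)*(y + 4)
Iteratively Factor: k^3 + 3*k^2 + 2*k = (k + 1)*(k^2 + 2*k) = (k + 1)*(k + 2)*(k)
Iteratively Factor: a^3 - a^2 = (a)*(a^2 - a) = a*(a - 1)*(a)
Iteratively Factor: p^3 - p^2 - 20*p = (p - 5)*(p^2 + 4*p) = (p - 5)*(p + 4)*(p)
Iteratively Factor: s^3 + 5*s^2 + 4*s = (s + 4)*(s^2 + s) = (s + 1)*(s + 4)*(s)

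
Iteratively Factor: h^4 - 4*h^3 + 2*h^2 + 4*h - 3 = (h - 3)*(h^3 - h^2 - h + 1) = (h - 3)*(h + 1)*(h^2 - 2*h + 1) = (h - 3)*(h - 1)*(h + 1)*(h - 1)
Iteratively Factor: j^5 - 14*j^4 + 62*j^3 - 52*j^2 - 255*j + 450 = (j - 3)*(j^4 - 11*j^3 + 29*j^2 + 35*j - 150) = (j - 3)*(j + 2)*(j^3 - 13*j^2 + 55*j - 75) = (j - 5)*(j - 3)*(j + 2)*(j^2 - 8*j + 15) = (j - 5)*(j - 3)^2*(j + 2)*(j - 5)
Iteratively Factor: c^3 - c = (c + 1)*(c^2 - c) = (c - 1)*(c + 1)*(c)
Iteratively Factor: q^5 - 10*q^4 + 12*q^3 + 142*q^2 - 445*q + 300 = (q - 3)*(q^4 - 7*q^3 - 9*q^2 + 115*q - 100) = (q - 5)*(q - 3)*(q^3 - 2*q^2 - 19*q + 20) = (q - 5)^2*(q - 3)*(q^2 + 3*q - 4) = (q - 5)^2*(q - 3)*(q + 4)*(q - 1)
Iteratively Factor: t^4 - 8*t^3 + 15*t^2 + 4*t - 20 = (t - 5)*(t^3 - 3*t^2 + 4) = (t - 5)*(t - 2)*(t^2 - t - 2) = (t - 5)*(t - 2)^2*(t + 1)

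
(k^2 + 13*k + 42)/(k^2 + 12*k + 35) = (k + 6)/(k + 5)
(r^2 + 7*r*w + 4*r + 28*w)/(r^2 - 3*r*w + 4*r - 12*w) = (r + 7*w)/(r - 3*w)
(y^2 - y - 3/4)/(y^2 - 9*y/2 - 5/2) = (y - 3/2)/(y - 5)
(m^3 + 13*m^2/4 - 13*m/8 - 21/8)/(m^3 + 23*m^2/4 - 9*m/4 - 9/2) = (m + 7/2)/(m + 6)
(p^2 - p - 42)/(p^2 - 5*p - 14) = (p + 6)/(p + 2)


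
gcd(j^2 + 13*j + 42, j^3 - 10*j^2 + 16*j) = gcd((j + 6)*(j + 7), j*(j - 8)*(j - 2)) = 1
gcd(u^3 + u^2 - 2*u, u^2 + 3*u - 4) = u - 1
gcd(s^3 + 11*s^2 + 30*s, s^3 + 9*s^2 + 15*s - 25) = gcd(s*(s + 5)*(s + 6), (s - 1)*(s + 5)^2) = s + 5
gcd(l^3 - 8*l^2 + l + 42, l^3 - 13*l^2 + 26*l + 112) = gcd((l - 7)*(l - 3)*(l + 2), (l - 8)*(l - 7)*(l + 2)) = l^2 - 5*l - 14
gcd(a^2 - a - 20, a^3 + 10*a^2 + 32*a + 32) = a + 4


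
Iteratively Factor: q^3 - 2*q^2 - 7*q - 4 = (q + 1)*(q^2 - 3*q - 4) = (q - 4)*(q + 1)*(q + 1)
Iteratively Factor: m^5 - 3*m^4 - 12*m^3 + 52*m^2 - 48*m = (m - 3)*(m^4 - 12*m^2 + 16*m) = m*(m - 3)*(m^3 - 12*m + 16) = m*(m - 3)*(m - 2)*(m^2 + 2*m - 8) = m*(m - 3)*(m - 2)^2*(m + 4)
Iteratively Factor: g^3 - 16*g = (g)*(g^2 - 16) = g*(g - 4)*(g + 4)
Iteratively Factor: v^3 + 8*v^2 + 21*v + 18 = (v + 2)*(v^2 + 6*v + 9) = (v + 2)*(v + 3)*(v + 3)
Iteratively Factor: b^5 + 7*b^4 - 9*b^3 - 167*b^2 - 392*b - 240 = (b + 1)*(b^4 + 6*b^3 - 15*b^2 - 152*b - 240) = (b + 1)*(b + 4)*(b^3 + 2*b^2 - 23*b - 60) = (b + 1)*(b + 4)^2*(b^2 - 2*b - 15) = (b + 1)*(b + 3)*(b + 4)^2*(b - 5)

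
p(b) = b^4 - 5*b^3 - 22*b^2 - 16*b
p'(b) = 4*b^3 - 15*b^2 - 44*b - 16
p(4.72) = -595.09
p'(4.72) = -137.24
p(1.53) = -88.41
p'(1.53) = -104.11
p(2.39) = -199.54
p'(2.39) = -152.23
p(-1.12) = -1.08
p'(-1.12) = 8.84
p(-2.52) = 20.95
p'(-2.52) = -64.39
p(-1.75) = -3.20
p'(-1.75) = -6.38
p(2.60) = -232.50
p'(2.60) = -161.50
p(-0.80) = 1.69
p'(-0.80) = 7.55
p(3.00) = -300.00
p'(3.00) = -175.00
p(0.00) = 0.00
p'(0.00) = -16.00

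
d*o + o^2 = o*(d + o)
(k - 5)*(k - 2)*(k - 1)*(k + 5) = k^4 - 3*k^3 - 23*k^2 + 75*k - 50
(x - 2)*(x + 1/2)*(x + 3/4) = x^3 - 3*x^2/4 - 17*x/8 - 3/4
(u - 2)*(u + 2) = u^2 - 4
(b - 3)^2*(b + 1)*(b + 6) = b^4 + b^3 - 27*b^2 + 27*b + 54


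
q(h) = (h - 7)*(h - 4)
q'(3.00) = -5.00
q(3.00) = 4.00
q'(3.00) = -5.00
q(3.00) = 4.00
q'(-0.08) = -11.16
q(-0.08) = 28.89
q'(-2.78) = -16.56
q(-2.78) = 66.31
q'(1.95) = -7.10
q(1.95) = 10.35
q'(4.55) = -1.90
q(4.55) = -1.35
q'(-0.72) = -12.44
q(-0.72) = 36.44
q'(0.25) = -10.50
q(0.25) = 25.31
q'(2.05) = -6.90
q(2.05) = 9.65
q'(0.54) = -9.92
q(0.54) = 22.35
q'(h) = 2*h - 11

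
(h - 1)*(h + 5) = h^2 + 4*h - 5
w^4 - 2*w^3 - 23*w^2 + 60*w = w*(w - 4)*(w - 3)*(w + 5)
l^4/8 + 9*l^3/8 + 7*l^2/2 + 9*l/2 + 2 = (l/4 + 1/2)*(l/2 + 1/2)*(l + 2)*(l + 4)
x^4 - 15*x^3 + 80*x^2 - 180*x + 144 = (x - 6)*(x - 4)*(x - 3)*(x - 2)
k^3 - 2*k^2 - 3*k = k*(k - 3)*(k + 1)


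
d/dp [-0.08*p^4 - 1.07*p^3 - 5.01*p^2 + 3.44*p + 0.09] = -0.32*p^3 - 3.21*p^2 - 10.02*p + 3.44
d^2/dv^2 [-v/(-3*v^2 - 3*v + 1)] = 6*(3*v*(2*v + 1)^2 - (3*v + 1)*(3*v^2 + 3*v - 1))/(3*v^2 + 3*v - 1)^3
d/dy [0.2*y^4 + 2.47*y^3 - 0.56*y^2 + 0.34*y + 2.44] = 0.8*y^3 + 7.41*y^2 - 1.12*y + 0.34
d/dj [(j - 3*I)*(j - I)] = 2*j - 4*I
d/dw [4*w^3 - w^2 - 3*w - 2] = 12*w^2 - 2*w - 3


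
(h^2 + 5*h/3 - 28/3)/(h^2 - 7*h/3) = (h + 4)/h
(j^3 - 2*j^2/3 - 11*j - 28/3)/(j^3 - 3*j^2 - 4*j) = (j + 7/3)/j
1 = 1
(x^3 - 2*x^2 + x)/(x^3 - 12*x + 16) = x*(x^2 - 2*x + 1)/(x^3 - 12*x + 16)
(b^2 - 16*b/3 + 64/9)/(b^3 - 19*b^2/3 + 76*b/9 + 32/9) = (3*b - 8)/(3*b^2 - 11*b - 4)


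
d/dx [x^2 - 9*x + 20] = 2*x - 9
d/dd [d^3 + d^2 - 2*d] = 3*d^2 + 2*d - 2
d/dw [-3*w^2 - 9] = -6*w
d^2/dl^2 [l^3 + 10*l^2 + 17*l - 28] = 6*l + 20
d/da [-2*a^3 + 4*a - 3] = 4 - 6*a^2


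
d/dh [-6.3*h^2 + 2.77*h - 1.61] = 2.77 - 12.6*h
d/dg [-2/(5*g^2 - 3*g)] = 2*(10*g - 3)/(g^2*(5*g - 3)^2)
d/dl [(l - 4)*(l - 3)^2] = (l - 3)*(3*l - 11)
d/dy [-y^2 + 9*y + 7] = 9 - 2*y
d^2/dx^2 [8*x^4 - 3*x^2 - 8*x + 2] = 96*x^2 - 6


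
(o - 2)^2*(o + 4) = o^3 - 12*o + 16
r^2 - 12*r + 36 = (r - 6)^2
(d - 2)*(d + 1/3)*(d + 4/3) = d^3 - d^2/3 - 26*d/9 - 8/9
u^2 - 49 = (u - 7)*(u + 7)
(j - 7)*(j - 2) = j^2 - 9*j + 14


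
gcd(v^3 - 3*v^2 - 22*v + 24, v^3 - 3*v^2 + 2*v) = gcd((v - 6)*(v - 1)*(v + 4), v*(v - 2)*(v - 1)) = v - 1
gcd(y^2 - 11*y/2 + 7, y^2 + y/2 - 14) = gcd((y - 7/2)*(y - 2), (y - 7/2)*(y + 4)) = y - 7/2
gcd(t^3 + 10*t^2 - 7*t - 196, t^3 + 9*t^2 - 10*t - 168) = t^2 + 3*t - 28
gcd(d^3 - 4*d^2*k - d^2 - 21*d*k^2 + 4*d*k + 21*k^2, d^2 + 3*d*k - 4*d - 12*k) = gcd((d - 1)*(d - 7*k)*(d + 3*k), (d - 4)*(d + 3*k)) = d + 3*k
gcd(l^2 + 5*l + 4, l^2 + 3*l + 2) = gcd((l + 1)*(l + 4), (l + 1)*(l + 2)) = l + 1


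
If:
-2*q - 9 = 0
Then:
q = -9/2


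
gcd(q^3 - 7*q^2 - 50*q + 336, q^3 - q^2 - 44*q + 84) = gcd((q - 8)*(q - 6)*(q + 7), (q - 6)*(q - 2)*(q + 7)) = q^2 + q - 42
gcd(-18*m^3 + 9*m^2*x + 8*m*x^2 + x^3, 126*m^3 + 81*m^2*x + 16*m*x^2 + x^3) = 18*m^2 + 9*m*x + x^2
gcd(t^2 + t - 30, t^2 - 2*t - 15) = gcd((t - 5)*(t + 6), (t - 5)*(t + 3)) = t - 5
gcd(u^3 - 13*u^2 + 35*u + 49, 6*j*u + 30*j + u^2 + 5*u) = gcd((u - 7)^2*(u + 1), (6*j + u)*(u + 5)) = 1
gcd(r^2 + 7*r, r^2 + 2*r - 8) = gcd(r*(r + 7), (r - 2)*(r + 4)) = 1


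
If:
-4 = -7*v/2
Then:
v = 8/7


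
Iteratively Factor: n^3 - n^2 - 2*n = (n + 1)*(n^2 - 2*n) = n*(n + 1)*(n - 2)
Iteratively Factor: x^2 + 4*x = (x)*(x + 4)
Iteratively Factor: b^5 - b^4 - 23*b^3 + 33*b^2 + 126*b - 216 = (b - 3)*(b^4 + 2*b^3 - 17*b^2 - 18*b + 72) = (b - 3)*(b + 4)*(b^3 - 2*b^2 - 9*b + 18) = (b - 3)^2*(b + 4)*(b^2 + b - 6) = (b - 3)^2*(b - 2)*(b + 4)*(b + 3)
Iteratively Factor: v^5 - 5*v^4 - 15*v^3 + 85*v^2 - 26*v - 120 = (v - 5)*(v^4 - 15*v^2 + 10*v + 24) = (v - 5)*(v - 3)*(v^3 + 3*v^2 - 6*v - 8) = (v - 5)*(v - 3)*(v + 1)*(v^2 + 2*v - 8) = (v - 5)*(v - 3)*(v + 1)*(v + 4)*(v - 2)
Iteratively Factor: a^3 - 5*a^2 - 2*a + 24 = (a - 3)*(a^2 - 2*a - 8) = (a - 4)*(a - 3)*(a + 2)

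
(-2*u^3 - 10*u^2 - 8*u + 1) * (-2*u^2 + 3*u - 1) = 4*u^5 + 14*u^4 - 12*u^3 - 16*u^2 + 11*u - 1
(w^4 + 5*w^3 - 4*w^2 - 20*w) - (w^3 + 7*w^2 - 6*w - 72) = w^4 + 4*w^3 - 11*w^2 - 14*w + 72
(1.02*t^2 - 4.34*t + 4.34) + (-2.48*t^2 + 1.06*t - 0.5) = -1.46*t^2 - 3.28*t + 3.84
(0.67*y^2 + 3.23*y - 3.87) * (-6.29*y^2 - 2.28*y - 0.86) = -4.2143*y^4 - 21.8443*y^3 + 16.4017*y^2 + 6.0458*y + 3.3282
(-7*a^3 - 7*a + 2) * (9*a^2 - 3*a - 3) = -63*a^5 + 21*a^4 - 42*a^3 + 39*a^2 + 15*a - 6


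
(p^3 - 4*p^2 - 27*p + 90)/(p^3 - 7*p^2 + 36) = (p + 5)/(p + 2)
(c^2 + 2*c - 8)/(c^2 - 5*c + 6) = (c + 4)/(c - 3)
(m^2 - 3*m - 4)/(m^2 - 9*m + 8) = (m^2 - 3*m - 4)/(m^2 - 9*m + 8)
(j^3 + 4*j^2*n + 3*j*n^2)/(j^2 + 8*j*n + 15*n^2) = j*(j + n)/(j + 5*n)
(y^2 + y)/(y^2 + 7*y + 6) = y/(y + 6)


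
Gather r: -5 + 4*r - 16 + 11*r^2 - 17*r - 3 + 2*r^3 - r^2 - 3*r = 2*r^3 + 10*r^2 - 16*r - 24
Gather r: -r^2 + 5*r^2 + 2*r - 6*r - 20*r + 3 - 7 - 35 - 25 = 4*r^2 - 24*r - 64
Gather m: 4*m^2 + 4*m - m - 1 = 4*m^2 + 3*m - 1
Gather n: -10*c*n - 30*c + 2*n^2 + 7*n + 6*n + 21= -30*c + 2*n^2 + n*(13 - 10*c) + 21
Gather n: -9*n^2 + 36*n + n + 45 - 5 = -9*n^2 + 37*n + 40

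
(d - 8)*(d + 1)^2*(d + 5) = d^4 - d^3 - 45*d^2 - 83*d - 40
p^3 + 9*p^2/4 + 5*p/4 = p*(p + 1)*(p + 5/4)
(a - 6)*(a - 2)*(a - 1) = a^3 - 9*a^2 + 20*a - 12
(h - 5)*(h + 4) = h^2 - h - 20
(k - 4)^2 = k^2 - 8*k + 16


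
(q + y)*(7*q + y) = 7*q^2 + 8*q*y + y^2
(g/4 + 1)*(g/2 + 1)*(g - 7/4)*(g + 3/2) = g^4/8 + 23*g^3/32 + 31*g^2/64 - 71*g/32 - 21/8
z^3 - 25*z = z*(z - 5)*(z + 5)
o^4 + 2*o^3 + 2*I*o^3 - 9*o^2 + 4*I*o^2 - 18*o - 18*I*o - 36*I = (o - 3)*(o + 2)*(o + 3)*(o + 2*I)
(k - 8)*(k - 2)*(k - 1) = k^3 - 11*k^2 + 26*k - 16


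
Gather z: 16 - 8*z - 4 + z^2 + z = z^2 - 7*z + 12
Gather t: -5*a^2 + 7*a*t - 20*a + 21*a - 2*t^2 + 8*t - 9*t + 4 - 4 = -5*a^2 + a - 2*t^2 + t*(7*a - 1)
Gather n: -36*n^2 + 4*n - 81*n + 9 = -36*n^2 - 77*n + 9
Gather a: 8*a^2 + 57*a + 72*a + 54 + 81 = 8*a^2 + 129*a + 135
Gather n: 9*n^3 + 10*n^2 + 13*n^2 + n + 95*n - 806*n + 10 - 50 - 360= 9*n^3 + 23*n^2 - 710*n - 400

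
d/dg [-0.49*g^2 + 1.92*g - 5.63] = 1.92 - 0.98*g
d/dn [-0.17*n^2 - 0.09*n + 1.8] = -0.34*n - 0.09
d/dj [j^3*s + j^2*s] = j*s*(3*j + 2)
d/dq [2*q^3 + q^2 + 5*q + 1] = 6*q^2 + 2*q + 5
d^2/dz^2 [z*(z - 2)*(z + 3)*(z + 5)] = 12*z^2 + 36*z - 2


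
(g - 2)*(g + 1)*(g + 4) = g^3 + 3*g^2 - 6*g - 8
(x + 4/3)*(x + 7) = x^2 + 25*x/3 + 28/3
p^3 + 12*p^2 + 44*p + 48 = (p + 2)*(p + 4)*(p + 6)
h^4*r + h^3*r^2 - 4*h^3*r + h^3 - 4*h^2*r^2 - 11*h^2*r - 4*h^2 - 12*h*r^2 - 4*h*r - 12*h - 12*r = (h - 6)*(h + 2)*(h + r)*(h*r + 1)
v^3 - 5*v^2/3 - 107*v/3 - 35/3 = (v - 7)*(v + 1/3)*(v + 5)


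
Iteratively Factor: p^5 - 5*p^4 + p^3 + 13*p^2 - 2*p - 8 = (p - 2)*(p^4 - 3*p^3 - 5*p^2 + 3*p + 4) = (p - 2)*(p + 1)*(p^3 - 4*p^2 - p + 4) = (p - 2)*(p + 1)^2*(p^2 - 5*p + 4) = (p - 4)*(p - 2)*(p + 1)^2*(p - 1)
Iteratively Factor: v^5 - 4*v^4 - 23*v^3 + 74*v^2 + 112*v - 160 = (v - 1)*(v^4 - 3*v^3 - 26*v^2 + 48*v + 160) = (v - 5)*(v - 1)*(v^3 + 2*v^2 - 16*v - 32) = (v - 5)*(v - 1)*(v + 4)*(v^2 - 2*v - 8) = (v - 5)*(v - 4)*(v - 1)*(v + 4)*(v + 2)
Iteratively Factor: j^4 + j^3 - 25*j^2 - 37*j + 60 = (j - 5)*(j^3 + 6*j^2 + 5*j - 12) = (j - 5)*(j + 4)*(j^2 + 2*j - 3) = (j - 5)*(j - 1)*(j + 4)*(j + 3)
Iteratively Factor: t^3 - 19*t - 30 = (t + 2)*(t^2 - 2*t - 15) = (t - 5)*(t + 2)*(t + 3)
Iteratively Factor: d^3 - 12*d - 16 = (d - 4)*(d^2 + 4*d + 4) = (d - 4)*(d + 2)*(d + 2)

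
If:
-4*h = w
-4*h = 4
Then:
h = -1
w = 4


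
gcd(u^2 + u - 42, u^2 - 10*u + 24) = u - 6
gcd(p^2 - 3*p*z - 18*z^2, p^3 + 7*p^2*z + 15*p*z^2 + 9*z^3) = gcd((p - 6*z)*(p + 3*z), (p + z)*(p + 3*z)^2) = p + 3*z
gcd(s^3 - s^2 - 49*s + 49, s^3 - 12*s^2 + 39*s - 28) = s^2 - 8*s + 7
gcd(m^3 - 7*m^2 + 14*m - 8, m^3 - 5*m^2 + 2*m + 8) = m^2 - 6*m + 8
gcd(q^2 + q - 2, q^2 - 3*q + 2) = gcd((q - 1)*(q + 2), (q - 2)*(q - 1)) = q - 1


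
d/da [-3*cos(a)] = 3*sin(a)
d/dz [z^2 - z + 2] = 2*z - 1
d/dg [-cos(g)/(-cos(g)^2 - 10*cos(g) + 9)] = (cos(g)^2 + 9)*sin(g)/(cos(g)^2 + 10*cos(g) - 9)^2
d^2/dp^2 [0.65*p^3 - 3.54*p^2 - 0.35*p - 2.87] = 3.9*p - 7.08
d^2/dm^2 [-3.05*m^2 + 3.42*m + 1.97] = -6.10000000000000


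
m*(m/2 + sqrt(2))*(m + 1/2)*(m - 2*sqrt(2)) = m^4/2 + m^3/4 - 4*m^2 - 2*m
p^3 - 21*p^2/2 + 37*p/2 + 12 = (p - 8)*(p - 3)*(p + 1/2)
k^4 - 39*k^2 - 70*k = k*(k - 7)*(k + 2)*(k + 5)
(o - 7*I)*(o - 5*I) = o^2 - 12*I*o - 35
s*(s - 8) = s^2 - 8*s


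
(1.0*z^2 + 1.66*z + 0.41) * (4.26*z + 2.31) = 4.26*z^3 + 9.3816*z^2 + 5.5812*z + 0.9471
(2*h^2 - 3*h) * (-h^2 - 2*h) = -2*h^4 - h^3 + 6*h^2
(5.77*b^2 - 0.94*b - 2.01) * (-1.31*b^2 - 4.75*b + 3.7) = -7.5587*b^4 - 26.1761*b^3 + 28.4471*b^2 + 6.0695*b - 7.437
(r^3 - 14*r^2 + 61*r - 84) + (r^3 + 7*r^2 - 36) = 2*r^3 - 7*r^2 + 61*r - 120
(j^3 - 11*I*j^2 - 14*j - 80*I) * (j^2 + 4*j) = j^5 + 4*j^4 - 11*I*j^4 - 14*j^3 - 44*I*j^3 - 56*j^2 - 80*I*j^2 - 320*I*j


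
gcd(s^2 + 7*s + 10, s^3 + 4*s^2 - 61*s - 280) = s + 5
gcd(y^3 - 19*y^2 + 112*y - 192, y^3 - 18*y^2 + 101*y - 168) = y^2 - 11*y + 24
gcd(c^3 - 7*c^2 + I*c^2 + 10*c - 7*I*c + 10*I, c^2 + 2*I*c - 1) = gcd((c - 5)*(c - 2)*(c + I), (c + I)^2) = c + I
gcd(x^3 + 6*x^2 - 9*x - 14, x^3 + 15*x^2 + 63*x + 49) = x^2 + 8*x + 7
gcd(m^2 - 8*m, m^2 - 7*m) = m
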